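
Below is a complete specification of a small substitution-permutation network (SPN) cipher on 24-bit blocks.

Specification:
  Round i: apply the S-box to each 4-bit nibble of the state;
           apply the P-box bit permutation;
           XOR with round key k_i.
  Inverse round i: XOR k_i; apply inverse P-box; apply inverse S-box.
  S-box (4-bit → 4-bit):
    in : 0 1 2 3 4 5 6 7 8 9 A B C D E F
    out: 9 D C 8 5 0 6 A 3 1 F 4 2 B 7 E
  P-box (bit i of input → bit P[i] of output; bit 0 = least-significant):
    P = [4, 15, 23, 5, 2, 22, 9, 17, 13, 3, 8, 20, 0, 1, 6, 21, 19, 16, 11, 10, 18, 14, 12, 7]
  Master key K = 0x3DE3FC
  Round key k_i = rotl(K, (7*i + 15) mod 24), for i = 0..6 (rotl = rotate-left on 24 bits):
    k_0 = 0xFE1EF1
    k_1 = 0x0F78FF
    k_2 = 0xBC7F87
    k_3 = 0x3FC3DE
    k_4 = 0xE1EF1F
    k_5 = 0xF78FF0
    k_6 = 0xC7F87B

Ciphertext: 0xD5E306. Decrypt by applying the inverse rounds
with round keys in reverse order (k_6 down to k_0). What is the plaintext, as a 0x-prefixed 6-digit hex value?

0xDA950D

s_0 = ciphertext = 0xD5E306
s_1 = InvRound(s_0, k_6) = 0xBB4F10
s_2 = InvRound(s_1, k_5) = 0xD9B5C7
s_3 = InvRound(s_2, k_4) = 0xF427B9
s_4 = InvRound(s_3, k_3) = 0xCDE9DF
s_5 = InvRound(s_4, k_2) = 0xB72768
s_6 = InvRound(s_5, k_1) = 0xF1D244
s_7 = InvRound(s_6, k_0) = 0xDA950D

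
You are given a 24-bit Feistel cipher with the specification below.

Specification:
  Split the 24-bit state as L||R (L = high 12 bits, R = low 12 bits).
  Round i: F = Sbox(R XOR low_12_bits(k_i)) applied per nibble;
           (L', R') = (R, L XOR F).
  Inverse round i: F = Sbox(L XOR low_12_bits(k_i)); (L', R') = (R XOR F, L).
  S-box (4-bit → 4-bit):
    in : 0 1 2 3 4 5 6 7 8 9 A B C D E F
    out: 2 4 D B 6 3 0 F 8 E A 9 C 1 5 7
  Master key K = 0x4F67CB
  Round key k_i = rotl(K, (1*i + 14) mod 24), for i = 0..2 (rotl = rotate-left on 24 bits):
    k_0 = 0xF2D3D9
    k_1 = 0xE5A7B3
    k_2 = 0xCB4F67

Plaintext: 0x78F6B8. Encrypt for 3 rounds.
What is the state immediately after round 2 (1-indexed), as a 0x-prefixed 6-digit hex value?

s_0 = plaintext = 0x78F6B8
s_1 = Round(s_0, k_0) = 0x6B848B
s_2 = Round(s_1, k_1) = 0x48BD00
s_3 = Round(s_2, k_2) = 0xD00984

0x48BD00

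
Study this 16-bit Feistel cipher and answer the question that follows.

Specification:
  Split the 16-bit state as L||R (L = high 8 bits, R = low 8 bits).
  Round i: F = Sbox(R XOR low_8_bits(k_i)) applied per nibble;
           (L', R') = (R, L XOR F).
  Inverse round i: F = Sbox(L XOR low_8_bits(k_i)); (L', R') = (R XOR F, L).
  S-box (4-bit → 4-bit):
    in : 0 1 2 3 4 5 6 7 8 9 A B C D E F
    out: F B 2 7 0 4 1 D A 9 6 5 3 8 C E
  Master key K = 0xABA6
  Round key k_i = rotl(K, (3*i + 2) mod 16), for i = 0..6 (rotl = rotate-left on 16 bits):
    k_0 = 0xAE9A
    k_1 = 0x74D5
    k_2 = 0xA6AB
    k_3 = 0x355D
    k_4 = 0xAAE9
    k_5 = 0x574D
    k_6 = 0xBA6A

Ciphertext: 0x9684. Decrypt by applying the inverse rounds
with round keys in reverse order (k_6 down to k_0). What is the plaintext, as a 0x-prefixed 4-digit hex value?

s_0 = ciphertext = 0x9684
s_1 = InvRound(s_0, k_6) = 0x6796
s_2 = InvRound(s_1, k_5) = 0xB067
s_3 = InvRound(s_2, k_4) = 0x2EB0
s_4 = InvRound(s_3, k_3) = 0x672E
s_5 = InvRound(s_4, k_2) = 0x1D67
s_6 = InvRound(s_5, k_1) = 0x5D1D
s_7 = InvRound(s_6, k_0) = 0x205D

0x205D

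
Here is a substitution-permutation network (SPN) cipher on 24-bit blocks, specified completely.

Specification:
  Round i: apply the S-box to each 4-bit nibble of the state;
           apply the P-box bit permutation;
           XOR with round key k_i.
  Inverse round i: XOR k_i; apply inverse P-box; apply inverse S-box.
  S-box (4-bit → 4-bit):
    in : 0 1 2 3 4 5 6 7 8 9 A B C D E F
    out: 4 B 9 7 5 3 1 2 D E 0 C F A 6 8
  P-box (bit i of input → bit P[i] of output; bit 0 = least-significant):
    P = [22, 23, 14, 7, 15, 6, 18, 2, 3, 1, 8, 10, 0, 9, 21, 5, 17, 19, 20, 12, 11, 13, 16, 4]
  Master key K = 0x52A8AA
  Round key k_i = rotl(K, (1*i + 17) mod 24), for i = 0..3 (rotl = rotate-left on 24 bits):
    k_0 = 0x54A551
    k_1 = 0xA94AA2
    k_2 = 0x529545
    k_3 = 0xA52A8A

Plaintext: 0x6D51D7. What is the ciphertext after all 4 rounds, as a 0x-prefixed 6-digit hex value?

s_0 = plaintext = 0x6D51D7
s_1 = Round(s_0, k_0) = 0xDCBB1E
s_2 = Round(s_1, k_1) = 0x13BFD6
s_3 = Round(s_2, k_2) = 0x28B931
s_4 = Round(s_3, k_3) = 0x53B778

0x53B778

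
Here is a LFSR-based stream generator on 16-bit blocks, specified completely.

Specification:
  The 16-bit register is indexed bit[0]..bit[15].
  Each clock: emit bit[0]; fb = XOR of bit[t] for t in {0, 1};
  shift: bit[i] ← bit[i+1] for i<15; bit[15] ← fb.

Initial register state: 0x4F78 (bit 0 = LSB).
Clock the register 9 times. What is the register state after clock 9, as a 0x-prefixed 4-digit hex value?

0x6227

reg_0 = 0x4F78
clock 1: out=0, reg = 0x27BC
clock 2: out=0, reg = 0x13DE
clock 3: out=0, reg = 0x89EF
clock 4: out=1, reg = 0x44F7
clock 5: out=1, reg = 0x227B
clock 6: out=1, reg = 0x113D
clock 7: out=1, reg = 0x889E
clock 8: out=0, reg = 0xC44F
clock 9: out=1, reg = 0x6227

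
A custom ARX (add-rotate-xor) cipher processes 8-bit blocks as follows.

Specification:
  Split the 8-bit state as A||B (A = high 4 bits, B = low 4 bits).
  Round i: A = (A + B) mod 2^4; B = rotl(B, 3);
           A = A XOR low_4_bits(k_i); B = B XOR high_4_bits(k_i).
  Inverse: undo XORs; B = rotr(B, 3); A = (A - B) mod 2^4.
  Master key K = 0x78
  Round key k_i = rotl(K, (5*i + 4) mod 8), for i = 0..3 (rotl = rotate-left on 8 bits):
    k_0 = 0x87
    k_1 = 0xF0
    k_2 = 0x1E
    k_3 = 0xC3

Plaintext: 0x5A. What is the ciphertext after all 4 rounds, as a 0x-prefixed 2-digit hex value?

s_0 = plaintext = 0x5A
s_1 = Round(s_0, k_0) = 0x8D
s_2 = Round(s_1, k_1) = 0x51
s_3 = Round(s_2, k_2) = 0x89
s_4 = Round(s_3, k_3) = 0x20

0x20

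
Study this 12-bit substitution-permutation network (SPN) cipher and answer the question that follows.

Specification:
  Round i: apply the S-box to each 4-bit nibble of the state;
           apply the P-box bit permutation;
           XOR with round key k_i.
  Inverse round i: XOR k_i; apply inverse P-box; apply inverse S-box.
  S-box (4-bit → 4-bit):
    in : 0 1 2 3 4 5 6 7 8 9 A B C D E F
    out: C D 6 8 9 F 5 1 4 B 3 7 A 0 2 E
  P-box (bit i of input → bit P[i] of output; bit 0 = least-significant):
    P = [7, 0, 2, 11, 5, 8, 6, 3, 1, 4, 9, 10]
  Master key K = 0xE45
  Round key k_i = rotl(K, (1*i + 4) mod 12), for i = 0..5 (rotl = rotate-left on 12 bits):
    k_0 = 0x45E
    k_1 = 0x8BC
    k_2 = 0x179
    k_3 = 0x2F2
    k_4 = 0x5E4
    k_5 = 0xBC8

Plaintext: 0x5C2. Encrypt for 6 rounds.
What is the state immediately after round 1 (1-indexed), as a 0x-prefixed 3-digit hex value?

s_0 = plaintext = 0x5C2
s_1 = Round(s_0, k_0) = 0x341
s_2 = Round(s_1, k_1) = 0x410
s_3 = Round(s_2, k_2) = 0xD17
s_4 = Round(s_3, k_3) = 0x21A
s_5 = Round(s_4, k_4) = 0x71D
s_6 = Round(s_5, k_5) = 0xBA2

0x341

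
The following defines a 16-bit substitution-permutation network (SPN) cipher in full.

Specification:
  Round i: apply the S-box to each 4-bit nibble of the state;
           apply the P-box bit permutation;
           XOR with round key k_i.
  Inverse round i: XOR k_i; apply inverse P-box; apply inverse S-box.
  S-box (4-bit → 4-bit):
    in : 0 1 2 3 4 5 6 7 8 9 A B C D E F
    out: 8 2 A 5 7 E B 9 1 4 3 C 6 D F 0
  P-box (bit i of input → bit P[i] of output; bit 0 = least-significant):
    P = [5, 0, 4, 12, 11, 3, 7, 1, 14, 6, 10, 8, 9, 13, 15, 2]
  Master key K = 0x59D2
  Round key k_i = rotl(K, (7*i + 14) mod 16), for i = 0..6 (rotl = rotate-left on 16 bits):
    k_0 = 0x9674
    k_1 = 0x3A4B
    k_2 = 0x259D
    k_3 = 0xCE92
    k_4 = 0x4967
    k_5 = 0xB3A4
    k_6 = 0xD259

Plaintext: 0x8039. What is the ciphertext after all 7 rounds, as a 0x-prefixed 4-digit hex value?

s_0 = plaintext = 0x8039
s_1 = Round(s_0, k_0) = 0x9DE4
s_2 = Round(s_1, k_1) = 0xF7F0
s_3 = Round(s_2, k_2) = 0x749D
s_4 = Round(s_3, k_3) = 0x9866
s_5 = Round(s_4, k_4) = 0x914C
s_6 = Round(s_5, k_5) = 0x3B7D
s_7 = Round(s_6, k_6) = 0x4D6B

0x4D6B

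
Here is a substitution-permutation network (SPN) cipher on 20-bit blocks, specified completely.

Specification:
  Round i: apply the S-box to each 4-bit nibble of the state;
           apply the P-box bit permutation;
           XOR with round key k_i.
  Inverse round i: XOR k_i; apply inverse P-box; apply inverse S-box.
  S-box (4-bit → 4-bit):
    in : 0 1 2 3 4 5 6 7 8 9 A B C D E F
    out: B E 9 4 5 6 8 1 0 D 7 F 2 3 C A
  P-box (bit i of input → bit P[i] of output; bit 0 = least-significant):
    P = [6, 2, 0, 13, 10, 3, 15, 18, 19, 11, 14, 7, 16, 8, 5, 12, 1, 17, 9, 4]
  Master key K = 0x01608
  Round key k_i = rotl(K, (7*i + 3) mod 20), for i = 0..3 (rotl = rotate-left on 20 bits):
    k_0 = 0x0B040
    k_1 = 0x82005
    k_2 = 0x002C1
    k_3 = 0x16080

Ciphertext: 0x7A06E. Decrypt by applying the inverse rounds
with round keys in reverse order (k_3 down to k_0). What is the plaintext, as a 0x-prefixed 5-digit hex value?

s_0 = ciphertext = 0x7A06E
s_1 = InvRound(s_0, k_3) = 0xD3E1D
s_2 = InvRound(s_1, k_2) = 0x62000
s_3 = InvRound(s_2, k_1) = 0xC8765
s_4 = InvRound(s_3, k_0) = 0x31721

0x31721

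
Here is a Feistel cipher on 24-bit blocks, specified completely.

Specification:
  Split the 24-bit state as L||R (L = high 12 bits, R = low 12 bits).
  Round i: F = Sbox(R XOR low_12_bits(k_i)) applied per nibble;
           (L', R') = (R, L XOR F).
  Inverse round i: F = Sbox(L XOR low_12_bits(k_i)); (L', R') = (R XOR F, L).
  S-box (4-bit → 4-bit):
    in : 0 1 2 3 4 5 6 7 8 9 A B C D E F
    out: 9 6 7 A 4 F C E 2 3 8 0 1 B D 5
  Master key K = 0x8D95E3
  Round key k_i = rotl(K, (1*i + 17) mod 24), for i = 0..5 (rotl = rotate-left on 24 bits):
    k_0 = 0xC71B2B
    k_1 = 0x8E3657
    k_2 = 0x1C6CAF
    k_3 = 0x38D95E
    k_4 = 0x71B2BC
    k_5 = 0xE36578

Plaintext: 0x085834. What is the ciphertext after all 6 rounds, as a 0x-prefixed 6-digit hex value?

s_0 = plaintext = 0x085834
s_1 = Round(s_0, k_0) = 0x834AE0
s_2 = Round(s_1, k_1) = 0xAE093A
s_3 = Round(s_2, k_2) = 0x93A5DF
s_4 = Round(s_3, k_3) = 0x5DF81C
s_5 = Round(s_4, k_4) = 0x81CD56
s_6 = Round(s_5, k_5) = 0xD56A61

0xD56A61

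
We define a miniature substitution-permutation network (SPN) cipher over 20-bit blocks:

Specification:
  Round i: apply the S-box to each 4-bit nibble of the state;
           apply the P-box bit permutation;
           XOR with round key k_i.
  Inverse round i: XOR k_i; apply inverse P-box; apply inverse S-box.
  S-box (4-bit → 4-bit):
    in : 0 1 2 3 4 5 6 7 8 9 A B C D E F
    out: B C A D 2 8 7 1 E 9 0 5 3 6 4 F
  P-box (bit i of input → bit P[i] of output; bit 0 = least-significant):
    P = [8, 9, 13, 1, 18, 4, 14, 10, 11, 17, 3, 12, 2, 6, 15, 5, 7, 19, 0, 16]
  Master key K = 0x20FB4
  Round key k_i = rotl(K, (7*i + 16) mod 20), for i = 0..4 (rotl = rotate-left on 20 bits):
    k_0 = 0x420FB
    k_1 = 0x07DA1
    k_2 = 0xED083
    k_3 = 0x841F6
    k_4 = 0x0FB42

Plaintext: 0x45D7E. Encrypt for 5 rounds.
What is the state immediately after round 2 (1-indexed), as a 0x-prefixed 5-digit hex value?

0x204D7

s_0 = plaintext = 0x45D7E
s_1 = Round(s_0, k_0) = 0xA00D3
s_2 = Round(s_1, k_1) = 0x204D7
s_3 = Round(s_2, k_2) = 0x591F7
s_4 = Round(s_3, k_3) = 0xD14CA
s_5 = Round(s_4, k_4) = 0xE7B73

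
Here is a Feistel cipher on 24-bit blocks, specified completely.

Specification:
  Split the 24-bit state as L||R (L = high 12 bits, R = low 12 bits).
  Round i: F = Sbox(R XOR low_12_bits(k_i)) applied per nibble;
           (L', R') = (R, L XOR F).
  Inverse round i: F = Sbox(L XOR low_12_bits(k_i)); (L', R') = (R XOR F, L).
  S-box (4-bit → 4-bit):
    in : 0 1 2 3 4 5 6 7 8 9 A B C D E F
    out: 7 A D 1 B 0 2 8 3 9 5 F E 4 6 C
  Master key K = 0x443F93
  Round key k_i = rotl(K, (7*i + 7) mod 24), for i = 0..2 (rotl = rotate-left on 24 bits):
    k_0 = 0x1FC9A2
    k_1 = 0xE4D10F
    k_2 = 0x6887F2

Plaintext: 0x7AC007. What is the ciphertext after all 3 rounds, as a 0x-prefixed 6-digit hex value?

s_0 = plaintext = 0x7AC007
s_1 = Round(s_0, k_0) = 0x007EFC
s_2 = Round(s_1, k_1) = 0xEFCCC6
s_3 = Round(s_2, k_2) = 0xCC61E7

0xCC61E7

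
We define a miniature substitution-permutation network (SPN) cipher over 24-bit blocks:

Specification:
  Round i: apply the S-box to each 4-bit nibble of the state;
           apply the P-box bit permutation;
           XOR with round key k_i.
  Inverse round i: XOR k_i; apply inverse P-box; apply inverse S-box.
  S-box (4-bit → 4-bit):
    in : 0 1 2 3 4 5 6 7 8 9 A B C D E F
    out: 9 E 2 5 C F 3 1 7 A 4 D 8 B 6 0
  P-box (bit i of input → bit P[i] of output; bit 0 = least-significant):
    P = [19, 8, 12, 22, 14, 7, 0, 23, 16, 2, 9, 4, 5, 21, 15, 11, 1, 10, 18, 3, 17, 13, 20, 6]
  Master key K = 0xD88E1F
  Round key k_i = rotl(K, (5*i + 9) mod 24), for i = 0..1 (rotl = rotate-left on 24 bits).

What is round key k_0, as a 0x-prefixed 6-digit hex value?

K = 0xD88E1F
k_0 = rotl(K, (5*0+9) mod 24) = rotl(K, 9) = 0x1C3FB1

0x1C3FB1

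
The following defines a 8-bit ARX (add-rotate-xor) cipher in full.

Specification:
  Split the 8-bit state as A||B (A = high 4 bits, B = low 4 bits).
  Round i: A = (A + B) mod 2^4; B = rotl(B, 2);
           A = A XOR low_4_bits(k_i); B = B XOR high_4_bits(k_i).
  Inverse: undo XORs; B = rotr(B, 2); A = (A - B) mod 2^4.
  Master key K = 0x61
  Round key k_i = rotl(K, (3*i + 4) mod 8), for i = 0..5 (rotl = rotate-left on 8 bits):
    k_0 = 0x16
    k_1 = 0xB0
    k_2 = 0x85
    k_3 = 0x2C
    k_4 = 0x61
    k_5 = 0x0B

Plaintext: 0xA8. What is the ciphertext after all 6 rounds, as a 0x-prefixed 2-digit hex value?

s_0 = plaintext = 0xA8
s_1 = Round(s_0, k_0) = 0x43
s_2 = Round(s_1, k_1) = 0x77
s_3 = Round(s_2, k_2) = 0xB5
s_4 = Round(s_3, k_3) = 0xC7
s_5 = Round(s_4, k_4) = 0x2B
s_6 = Round(s_5, k_5) = 0x6E

0x6E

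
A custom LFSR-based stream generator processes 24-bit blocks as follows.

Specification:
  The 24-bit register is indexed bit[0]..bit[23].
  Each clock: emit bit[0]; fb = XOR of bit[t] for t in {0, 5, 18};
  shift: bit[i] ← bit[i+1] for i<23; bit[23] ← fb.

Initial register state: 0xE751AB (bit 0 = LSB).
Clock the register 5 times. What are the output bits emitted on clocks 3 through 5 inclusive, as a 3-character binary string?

reg_0 = 0xE751AB
clock 1: out=1, reg = 0xF3A8D5
clock 2: out=1, reg = 0xF9D46A
clock 3: out=0, reg = 0xFCEA35
clock 4: out=1, reg = 0xFE751A
clock 5: out=0, reg = 0xFF3A8D

010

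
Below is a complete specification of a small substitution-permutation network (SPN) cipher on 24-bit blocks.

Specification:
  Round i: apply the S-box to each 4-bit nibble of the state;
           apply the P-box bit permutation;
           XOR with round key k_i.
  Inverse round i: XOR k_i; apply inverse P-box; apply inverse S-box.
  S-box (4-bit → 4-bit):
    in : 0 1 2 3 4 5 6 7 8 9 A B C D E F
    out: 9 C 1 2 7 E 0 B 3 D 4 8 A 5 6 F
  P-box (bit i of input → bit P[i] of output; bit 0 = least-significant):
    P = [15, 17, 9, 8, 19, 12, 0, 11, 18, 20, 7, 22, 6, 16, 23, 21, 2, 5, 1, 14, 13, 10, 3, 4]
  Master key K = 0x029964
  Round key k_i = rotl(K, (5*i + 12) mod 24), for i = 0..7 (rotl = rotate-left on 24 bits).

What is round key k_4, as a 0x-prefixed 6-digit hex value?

K = 0x029964
k_0 = rotl(K, (5*0+12) mod 24) = rotl(K, 12) = 0x964029
k_1 = rotl(K, (5*1+12) mod 24) = rotl(K, 17) = 0xC80532
k_2 = rotl(K, (5*2+12) mod 24) = rotl(K, 22) = 0x00A659
k_3 = rotl(K, (5*3+12) mod 24) = rotl(K, 3) = 0x14CB20
k_4 = rotl(K, (5*4+12) mod 24) = rotl(K, 8) = 0x996402

0x996402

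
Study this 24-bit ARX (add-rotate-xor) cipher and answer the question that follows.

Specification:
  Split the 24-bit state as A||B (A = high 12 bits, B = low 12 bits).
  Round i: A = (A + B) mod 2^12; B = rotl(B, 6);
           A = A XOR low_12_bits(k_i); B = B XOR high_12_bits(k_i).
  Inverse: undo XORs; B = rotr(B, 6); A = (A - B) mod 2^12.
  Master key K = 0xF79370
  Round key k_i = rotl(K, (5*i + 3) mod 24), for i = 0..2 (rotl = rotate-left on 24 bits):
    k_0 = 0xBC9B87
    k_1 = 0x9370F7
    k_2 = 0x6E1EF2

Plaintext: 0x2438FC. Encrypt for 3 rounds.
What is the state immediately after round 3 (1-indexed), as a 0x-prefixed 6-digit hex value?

0x60BFEF

s_0 = plaintext = 0x2438FC
s_1 = Round(s_0, k_0) = 0x0B84EA
s_2 = Round(s_1, k_1) = 0x5553A4
s_3 = Round(s_2, k_2) = 0x60BFEF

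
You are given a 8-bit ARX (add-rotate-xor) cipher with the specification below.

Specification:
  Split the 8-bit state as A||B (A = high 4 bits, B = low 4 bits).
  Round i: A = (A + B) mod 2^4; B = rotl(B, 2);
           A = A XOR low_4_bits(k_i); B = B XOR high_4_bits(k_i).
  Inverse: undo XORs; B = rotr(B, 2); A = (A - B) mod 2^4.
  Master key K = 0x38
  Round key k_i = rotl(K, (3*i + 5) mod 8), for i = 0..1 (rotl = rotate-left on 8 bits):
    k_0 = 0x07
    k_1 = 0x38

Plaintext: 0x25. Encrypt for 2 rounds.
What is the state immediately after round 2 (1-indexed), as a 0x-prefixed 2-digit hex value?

s_0 = plaintext = 0x25
s_1 = Round(s_0, k_0) = 0x05
s_2 = Round(s_1, k_1) = 0xD6

0xD6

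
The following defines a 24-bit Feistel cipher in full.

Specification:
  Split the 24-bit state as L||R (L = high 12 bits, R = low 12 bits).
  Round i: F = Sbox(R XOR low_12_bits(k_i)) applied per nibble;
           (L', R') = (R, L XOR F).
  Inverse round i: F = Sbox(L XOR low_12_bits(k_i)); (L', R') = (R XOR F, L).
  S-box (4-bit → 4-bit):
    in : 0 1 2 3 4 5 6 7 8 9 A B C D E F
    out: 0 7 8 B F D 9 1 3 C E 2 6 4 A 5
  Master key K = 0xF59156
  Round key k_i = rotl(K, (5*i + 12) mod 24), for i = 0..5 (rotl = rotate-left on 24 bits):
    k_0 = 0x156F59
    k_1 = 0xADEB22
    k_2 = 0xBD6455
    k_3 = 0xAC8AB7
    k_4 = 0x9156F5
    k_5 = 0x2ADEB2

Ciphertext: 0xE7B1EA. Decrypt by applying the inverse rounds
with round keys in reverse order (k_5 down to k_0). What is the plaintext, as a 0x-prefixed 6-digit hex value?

s_0 = ciphertext = 0xE7B1EA
s_1 = InvRound(s_0, k_5) = 0x186E7B
s_2 = InvRound(s_1, k_4) = 0xF60186
s_3 = InvRound(s_2, k_3) = 0xCC7F60
s_4 = InvRound(s_3, k_2) = 0xCA8CC7
s_5 = InvRound(s_4, k_1) = 0xDF9CA8
s_6 = InvRound(s_5, k_0) = 0x448DF9

0x448DF9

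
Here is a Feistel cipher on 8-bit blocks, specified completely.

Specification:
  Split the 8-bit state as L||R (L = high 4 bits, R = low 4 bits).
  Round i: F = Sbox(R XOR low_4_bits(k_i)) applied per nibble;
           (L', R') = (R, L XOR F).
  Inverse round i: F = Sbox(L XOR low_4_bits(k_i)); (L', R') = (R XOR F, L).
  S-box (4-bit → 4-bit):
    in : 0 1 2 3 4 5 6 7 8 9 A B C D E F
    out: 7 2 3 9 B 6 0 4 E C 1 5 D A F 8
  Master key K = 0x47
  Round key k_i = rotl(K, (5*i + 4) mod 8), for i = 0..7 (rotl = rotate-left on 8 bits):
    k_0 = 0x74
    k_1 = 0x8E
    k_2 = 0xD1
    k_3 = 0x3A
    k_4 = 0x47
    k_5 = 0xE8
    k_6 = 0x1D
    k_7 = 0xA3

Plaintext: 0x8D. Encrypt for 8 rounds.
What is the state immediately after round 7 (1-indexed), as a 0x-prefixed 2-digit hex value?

0x57

s_0 = plaintext = 0x8D
s_1 = Round(s_0, k_0) = 0xD4
s_2 = Round(s_1, k_1) = 0x4C
s_3 = Round(s_2, k_2) = 0xCE
s_4 = Round(s_3, k_3) = 0xE7
s_5 = Round(s_4, k_4) = 0x79
s_6 = Round(s_5, k_5) = 0x95
s_7 = Round(s_6, k_6) = 0x57
s_8 = Round(s_7, k_7) = 0x7E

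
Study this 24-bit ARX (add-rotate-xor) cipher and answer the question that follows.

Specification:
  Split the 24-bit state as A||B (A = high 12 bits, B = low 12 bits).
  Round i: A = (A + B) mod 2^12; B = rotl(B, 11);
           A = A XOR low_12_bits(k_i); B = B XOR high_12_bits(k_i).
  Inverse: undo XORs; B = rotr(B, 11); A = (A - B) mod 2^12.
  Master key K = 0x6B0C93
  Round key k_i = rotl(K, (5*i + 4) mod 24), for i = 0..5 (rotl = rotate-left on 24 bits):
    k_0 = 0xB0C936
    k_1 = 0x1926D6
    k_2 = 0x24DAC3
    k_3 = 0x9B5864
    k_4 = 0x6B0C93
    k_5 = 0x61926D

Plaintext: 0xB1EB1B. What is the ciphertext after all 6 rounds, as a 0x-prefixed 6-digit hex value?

0xE99BC8

s_0 = plaintext = 0xB1EB1B
s_1 = Round(s_0, k_0) = 0xF0F681
s_2 = Round(s_1, k_1) = 0x346AD2
s_3 = Round(s_2, k_2) = 0x4DB724
s_4 = Round(s_3, k_3) = 0x39BA27
s_5 = Round(s_4, k_4) = 0x151BA3
s_6 = Round(s_5, k_5) = 0xE99BC8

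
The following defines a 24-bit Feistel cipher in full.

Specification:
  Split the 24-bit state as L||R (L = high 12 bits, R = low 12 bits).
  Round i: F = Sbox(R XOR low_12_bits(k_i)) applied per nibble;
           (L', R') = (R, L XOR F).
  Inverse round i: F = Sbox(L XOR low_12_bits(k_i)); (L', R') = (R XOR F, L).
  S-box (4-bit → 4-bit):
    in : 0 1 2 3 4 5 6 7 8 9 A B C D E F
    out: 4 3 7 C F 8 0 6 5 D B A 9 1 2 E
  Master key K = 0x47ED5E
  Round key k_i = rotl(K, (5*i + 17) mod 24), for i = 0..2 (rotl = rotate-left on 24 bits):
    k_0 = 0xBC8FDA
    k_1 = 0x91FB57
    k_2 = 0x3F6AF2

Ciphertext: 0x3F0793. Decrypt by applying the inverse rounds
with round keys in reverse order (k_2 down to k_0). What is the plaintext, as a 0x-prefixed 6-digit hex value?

s_0 = ciphertext = 0x3F0793
s_1 = InvRound(s_0, k_2) = 0xAD43F0
s_2 = InvRound(s_1, k_1) = 0x0ACAD4
s_3 = InvRound(s_2, k_0) = 0x4B40AC

0x4B40AC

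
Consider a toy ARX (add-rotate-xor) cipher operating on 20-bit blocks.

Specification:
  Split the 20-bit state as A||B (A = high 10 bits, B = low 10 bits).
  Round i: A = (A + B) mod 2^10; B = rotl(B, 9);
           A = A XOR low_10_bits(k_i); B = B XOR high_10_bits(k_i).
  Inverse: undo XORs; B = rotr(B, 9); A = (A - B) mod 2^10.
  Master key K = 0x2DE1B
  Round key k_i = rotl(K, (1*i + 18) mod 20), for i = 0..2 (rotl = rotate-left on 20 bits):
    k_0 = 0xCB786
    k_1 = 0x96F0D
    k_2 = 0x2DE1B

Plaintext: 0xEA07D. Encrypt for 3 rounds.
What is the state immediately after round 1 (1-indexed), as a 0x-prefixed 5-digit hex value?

0xE8D13

s_0 = plaintext = 0xEA07D
s_1 = Round(s_0, k_0) = 0xE8D13
s_2 = Round(s_1, k_1) = 0xEECD2
s_3 = Round(s_2, k_2) = 0xA58DE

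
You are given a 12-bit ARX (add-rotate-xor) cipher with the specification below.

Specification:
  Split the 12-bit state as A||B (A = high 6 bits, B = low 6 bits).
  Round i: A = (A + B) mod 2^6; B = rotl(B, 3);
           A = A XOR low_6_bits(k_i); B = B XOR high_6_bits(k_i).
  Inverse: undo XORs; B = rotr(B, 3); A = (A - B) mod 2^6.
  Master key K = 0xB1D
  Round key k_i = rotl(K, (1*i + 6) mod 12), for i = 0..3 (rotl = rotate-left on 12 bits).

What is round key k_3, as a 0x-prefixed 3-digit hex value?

0xB63

K = 0xB1D
k_0 = rotl(K, (1*0+6) mod 12) = rotl(K, 6) = 0x76C
k_1 = rotl(K, (1*1+6) mod 12) = rotl(K, 7) = 0xED8
k_2 = rotl(K, (1*2+6) mod 12) = rotl(K, 8) = 0xDB1
k_3 = rotl(K, (1*3+6) mod 12) = rotl(K, 9) = 0xB63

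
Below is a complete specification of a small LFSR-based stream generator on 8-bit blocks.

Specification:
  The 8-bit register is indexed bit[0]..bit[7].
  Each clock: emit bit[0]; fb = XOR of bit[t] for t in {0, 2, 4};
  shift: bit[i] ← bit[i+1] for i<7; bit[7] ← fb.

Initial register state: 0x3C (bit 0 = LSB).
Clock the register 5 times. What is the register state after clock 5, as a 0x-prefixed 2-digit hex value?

reg_0 = 0x3C
clock 1: out=0, reg = 0x1E
clock 2: out=0, reg = 0x0F
clock 3: out=1, reg = 0x07
clock 4: out=1, reg = 0x03
clock 5: out=1, reg = 0x81

0x81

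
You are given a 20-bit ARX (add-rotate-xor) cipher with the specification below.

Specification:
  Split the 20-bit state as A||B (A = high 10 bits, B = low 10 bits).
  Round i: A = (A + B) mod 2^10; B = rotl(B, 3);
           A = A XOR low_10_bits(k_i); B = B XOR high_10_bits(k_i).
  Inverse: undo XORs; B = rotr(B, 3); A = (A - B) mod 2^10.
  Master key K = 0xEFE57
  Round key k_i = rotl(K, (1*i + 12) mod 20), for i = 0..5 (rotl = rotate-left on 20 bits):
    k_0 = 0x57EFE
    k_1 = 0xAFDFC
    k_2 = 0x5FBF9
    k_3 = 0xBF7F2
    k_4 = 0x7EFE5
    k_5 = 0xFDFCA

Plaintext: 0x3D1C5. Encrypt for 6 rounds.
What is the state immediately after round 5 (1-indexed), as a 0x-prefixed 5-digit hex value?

s_0 = plaintext = 0x3D1C5
s_1 = Round(s_0, k_0) = 0x11F74
s_2 = Round(s_1, k_1) = 0x91D19
s_3 = Round(s_2, k_2) = 0x265B4
s_4 = Round(s_3, k_3) = 0x6FF5E
s_5 = Round(s_4, k_4) = 0xBE30D
s_6 = Round(s_5, k_5) = 0x73F99

0xBE30D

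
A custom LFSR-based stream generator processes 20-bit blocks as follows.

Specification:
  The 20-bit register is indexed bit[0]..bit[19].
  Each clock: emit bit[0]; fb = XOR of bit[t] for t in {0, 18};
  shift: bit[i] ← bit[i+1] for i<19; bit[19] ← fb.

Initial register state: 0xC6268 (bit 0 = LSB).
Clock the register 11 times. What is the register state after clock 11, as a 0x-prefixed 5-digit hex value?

reg_0 = 0xC6268
clock 1: out=0, reg = 0xE3134
clock 2: out=0, reg = 0xF189A
clock 3: out=0, reg = 0xF8C4D
clock 4: out=1, reg = 0x7C626
clock 5: out=0, reg = 0xBE313
clock 6: out=1, reg = 0xDF189
clock 7: out=1, reg = 0x6F8C4
clock 8: out=0, reg = 0xB7C62
clock 9: out=0, reg = 0x5BE31
clock 10: out=1, reg = 0x2DF18
clock 11: out=0, reg = 0x16F8C

0x16F8C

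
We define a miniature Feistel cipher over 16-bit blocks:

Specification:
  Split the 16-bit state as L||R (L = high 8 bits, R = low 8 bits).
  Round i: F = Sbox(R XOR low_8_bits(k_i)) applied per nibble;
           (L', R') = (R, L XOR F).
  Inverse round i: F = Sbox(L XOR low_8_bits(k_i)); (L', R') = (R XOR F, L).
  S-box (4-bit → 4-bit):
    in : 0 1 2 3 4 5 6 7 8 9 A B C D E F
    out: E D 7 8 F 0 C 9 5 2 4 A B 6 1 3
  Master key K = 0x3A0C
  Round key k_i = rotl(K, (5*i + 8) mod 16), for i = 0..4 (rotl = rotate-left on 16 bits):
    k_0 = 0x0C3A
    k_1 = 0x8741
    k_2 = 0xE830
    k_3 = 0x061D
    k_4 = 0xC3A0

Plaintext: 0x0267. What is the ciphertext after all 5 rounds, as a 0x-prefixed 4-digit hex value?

0x99CF

s_0 = plaintext = 0x0267
s_1 = Round(s_0, k_0) = 0x6704
s_2 = Round(s_1, k_1) = 0x0497
s_3 = Round(s_2, k_2) = 0x974D
s_4 = Round(s_3, k_3) = 0x4D99
s_5 = Round(s_4, k_4) = 0x99CF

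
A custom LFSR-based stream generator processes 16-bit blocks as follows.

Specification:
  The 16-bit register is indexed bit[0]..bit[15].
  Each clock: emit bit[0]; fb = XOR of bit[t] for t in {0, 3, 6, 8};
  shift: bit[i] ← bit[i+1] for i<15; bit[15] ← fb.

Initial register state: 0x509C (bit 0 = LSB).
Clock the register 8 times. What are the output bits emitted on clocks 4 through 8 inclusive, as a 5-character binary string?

reg_0 = 0x509C
clock 1: out=0, reg = 0xA84E
clock 2: out=0, reg = 0x5427
clock 3: out=1, reg = 0xAA13
clock 4: out=1, reg = 0xD509
clock 5: out=1, reg = 0xEA84
clock 6: out=0, reg = 0x7542
clock 7: out=0, reg = 0x3AA1
clock 8: out=1, reg = 0x9D50

11001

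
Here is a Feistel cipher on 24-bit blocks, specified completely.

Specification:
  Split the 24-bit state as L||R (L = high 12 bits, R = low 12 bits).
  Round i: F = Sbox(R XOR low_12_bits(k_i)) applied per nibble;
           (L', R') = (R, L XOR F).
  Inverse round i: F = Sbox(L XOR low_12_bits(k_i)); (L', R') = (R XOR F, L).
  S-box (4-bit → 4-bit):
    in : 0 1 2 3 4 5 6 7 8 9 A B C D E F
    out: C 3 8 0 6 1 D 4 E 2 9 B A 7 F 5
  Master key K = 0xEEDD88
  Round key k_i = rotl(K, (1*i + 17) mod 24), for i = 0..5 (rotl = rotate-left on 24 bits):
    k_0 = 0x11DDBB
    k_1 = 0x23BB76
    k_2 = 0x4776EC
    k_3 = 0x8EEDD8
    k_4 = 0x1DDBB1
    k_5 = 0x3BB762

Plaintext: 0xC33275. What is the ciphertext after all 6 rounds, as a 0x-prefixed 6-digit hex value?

0xC70E9A

s_0 = plaintext = 0xC33275
s_1 = Round(s_0, k_0) = 0x27599C
s_2 = Round(s_1, k_1) = 0x99CA8C
s_3 = Round(s_2, k_2) = 0xA8C340
s_4 = Round(s_3, k_3) = 0x3405A2
s_5 = Round(s_4, k_4) = 0x5A2C70
s_6 = Round(s_5, k_5) = 0xC70E9A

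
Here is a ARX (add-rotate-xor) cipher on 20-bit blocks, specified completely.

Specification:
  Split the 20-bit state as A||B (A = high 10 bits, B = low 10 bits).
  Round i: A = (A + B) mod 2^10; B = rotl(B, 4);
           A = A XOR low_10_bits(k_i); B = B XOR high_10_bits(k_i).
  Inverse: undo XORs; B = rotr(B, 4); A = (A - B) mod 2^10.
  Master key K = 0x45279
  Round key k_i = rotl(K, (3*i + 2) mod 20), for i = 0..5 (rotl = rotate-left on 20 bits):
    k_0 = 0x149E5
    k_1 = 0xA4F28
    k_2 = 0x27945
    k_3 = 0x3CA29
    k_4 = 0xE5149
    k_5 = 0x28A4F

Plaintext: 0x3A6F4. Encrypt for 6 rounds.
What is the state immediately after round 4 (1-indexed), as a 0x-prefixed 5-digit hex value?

s_0 = plaintext = 0x3A6F4
s_1 = Round(s_0, k_0) = 0x8E319
s_2 = Round(s_1, k_1) = 0x9E70F
s_3 = Round(s_2, k_2) = 0x33462
s_4 = Round(s_3, k_3) = 0xC1AD3
s_5 = Round(s_4, k_4) = 0x242AF
s_6 = Round(s_5, k_5) = 0x5C258

0xC1AD3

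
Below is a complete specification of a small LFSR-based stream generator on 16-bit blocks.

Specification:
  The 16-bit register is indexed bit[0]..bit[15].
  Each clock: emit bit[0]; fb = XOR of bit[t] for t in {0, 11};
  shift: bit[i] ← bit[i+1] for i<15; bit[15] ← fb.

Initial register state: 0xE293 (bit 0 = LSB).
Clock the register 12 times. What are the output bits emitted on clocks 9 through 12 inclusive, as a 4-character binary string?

reg_0 = 0xE293
clock 1: out=1, reg = 0xF149
clock 2: out=1, reg = 0xF8A4
clock 3: out=0, reg = 0xFC52
clock 4: out=0, reg = 0xFE29
clock 5: out=1, reg = 0x7F14
clock 6: out=0, reg = 0xBF8A
clock 7: out=0, reg = 0xDFC5
clock 8: out=1, reg = 0x6FE2
clock 9: out=0, reg = 0xB7F1
clock 10: out=1, reg = 0xDBF8
clock 11: out=0, reg = 0xEDFC
clock 12: out=0, reg = 0xF6FE

0100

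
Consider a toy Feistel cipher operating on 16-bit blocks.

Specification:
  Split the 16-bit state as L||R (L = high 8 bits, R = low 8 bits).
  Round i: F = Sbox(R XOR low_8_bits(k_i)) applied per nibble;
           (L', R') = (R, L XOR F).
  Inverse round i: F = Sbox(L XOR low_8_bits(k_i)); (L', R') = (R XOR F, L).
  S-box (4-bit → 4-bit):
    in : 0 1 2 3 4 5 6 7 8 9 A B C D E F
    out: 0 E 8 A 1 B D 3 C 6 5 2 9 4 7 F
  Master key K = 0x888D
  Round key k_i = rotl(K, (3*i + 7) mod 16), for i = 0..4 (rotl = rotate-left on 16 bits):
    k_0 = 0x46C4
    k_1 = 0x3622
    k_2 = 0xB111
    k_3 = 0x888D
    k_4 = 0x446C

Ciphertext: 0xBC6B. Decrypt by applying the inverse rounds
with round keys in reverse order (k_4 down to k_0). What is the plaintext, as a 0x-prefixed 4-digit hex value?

s_0 = ciphertext = 0xBC6B
s_1 = InvRound(s_0, k_4) = 0x2BBC
s_2 = InvRound(s_1, k_3) = 0xE12B
s_3 = InvRound(s_2, k_2) = 0xDBE1
s_4 = InvRound(s_3, k_1) = 0x17DB
s_5 = InvRound(s_4, k_0) = 0x9117

0x9117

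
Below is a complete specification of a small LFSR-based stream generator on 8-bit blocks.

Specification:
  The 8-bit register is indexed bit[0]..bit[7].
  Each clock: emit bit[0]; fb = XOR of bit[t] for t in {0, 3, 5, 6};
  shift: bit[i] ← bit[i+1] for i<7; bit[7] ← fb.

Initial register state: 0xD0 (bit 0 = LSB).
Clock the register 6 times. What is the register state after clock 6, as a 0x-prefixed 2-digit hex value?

reg_0 = 0xD0
clock 1: out=0, reg = 0xE8
clock 2: out=0, reg = 0xF4
clock 3: out=0, reg = 0x7A
clock 4: out=0, reg = 0xBD
clock 5: out=1, reg = 0xDE
clock 6: out=0, reg = 0x6F

0x6F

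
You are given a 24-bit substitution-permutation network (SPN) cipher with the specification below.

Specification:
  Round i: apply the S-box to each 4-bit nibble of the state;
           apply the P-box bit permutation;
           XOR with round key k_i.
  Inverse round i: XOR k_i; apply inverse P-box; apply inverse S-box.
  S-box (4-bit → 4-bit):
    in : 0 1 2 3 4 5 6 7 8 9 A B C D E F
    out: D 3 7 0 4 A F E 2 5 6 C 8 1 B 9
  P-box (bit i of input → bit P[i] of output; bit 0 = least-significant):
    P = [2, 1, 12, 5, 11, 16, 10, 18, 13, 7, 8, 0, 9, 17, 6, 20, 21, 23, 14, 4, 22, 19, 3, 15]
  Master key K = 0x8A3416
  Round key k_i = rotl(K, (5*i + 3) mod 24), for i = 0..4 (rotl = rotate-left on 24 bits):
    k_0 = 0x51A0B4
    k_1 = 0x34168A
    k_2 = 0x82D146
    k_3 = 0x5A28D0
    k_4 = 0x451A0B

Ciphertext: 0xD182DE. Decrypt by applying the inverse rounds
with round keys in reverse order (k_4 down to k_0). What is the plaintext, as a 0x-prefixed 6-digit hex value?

s_0 = ciphertext = 0xD182DE
s_1 = InvRound(s_0, k_4) = 0xC5B5F9
s_2 = InvRound(s_1, k_3) = 0x785B6B
s_3 = InvRound(s_2, k_2) = 0x61ECDF
s_4 = InvRound(s_3, k_1) = 0xFB0FE9
s_5 = InvRound(s_4, k_0) = 0x7E209D

0x7E209D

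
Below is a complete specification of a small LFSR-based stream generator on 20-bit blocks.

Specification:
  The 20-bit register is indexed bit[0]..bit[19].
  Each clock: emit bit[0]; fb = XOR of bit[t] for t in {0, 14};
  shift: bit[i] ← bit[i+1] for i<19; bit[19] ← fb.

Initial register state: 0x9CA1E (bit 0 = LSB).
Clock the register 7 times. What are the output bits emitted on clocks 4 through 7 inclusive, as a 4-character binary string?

reg_0 = 0x9CA1E
clock 1: out=0, reg = 0xCE50F
clock 2: out=1, reg = 0x67287
clock 3: out=1, reg = 0x33943
clock 4: out=1, reg = 0x99CA1
clock 5: out=1, reg = 0xCCE50
clock 6: out=0, reg = 0xE6728
clock 7: out=0, reg = 0xF3394

1100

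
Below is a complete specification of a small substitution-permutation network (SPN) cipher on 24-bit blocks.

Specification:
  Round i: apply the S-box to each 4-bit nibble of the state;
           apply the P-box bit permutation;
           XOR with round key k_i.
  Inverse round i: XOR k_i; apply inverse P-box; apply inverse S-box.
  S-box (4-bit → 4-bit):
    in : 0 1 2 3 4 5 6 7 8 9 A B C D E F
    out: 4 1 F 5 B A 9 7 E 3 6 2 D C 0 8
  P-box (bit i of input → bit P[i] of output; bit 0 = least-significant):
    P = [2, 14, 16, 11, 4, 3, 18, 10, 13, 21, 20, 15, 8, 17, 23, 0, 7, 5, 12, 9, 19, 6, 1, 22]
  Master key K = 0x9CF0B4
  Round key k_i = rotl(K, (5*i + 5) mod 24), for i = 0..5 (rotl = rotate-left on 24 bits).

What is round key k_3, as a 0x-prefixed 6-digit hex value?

K = 0x9CF0B4
k_0 = rotl(K, (5*0+5) mod 24) = rotl(K, 5) = 0x9E1693
k_1 = rotl(K, (5*1+5) mod 24) = rotl(K, 10) = 0xC2D273
k_2 = rotl(K, (5*2+5) mod 24) = rotl(K, 15) = 0x5A4E78
k_3 = rotl(K, (5*3+5) mod 24) = rotl(K, 20) = 0x49CF0B

0x49CF0B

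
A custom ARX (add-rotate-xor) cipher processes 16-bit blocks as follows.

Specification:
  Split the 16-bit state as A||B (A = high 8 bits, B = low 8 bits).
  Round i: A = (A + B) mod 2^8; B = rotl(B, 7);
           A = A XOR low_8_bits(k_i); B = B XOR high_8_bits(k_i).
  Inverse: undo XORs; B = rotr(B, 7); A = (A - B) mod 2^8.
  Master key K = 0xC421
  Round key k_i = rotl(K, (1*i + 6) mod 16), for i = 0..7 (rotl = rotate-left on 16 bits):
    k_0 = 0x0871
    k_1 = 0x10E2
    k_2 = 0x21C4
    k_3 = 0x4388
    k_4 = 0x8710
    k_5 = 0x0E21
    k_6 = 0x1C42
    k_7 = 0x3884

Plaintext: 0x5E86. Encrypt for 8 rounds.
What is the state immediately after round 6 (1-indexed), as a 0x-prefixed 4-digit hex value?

s_0 = plaintext = 0x5E86
s_1 = Round(s_0, k_0) = 0x954B
s_2 = Round(s_1, k_1) = 0x02B5
s_3 = Round(s_2, k_2) = 0x73FB
s_4 = Round(s_3, k_3) = 0xE6BE
s_5 = Round(s_4, k_4) = 0xB4D8
s_6 = Round(s_5, k_5) = 0xAD62
s_7 = Round(s_6, k_6) = 0x4D2D
s_8 = Round(s_7, k_7) = 0xFEAE

0xAD62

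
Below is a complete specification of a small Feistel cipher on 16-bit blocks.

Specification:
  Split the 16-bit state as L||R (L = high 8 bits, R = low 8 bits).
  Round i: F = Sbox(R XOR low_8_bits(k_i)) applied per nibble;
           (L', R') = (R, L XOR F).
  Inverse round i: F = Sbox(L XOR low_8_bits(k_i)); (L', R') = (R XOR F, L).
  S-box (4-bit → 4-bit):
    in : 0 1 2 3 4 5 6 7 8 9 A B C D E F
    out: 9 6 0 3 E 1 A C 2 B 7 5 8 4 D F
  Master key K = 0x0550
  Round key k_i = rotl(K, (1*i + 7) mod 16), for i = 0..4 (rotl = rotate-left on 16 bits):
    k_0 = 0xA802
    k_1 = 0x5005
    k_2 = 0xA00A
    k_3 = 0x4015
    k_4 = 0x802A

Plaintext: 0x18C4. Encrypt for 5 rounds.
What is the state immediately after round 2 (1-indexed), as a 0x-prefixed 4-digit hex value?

s_0 = plaintext = 0x18C4
s_1 = Round(s_0, k_0) = 0xC492
s_2 = Round(s_1, k_1) = 0x9278
s_3 = Round(s_2, k_2) = 0x7852
s_4 = Round(s_3, k_3) = 0x5294
s_5 = Round(s_4, k_4) = 0x940F

0x9278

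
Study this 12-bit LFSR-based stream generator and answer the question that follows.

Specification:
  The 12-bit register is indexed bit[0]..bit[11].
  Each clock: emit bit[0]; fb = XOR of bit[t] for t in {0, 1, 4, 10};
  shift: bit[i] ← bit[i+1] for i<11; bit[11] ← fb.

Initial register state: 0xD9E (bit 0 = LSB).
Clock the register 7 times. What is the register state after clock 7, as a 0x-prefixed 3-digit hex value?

reg_0 = 0xD9E
clock 1: out=0, reg = 0xECF
clock 2: out=1, reg = 0xF67
clock 3: out=1, reg = 0xFB3
clock 4: out=1, reg = 0x7D9
clock 5: out=1, reg = 0xBEC
clock 6: out=0, reg = 0x5F6
clock 7: out=0, reg = 0xAFB

0xAFB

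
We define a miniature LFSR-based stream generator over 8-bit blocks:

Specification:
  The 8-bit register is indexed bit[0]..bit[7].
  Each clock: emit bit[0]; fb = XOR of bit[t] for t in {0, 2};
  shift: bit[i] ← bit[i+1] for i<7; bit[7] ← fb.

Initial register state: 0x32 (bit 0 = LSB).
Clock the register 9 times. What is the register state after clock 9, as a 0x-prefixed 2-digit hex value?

reg_0 = 0x32
clock 1: out=0, reg = 0x19
clock 2: out=1, reg = 0x8C
clock 3: out=0, reg = 0xC6
clock 4: out=0, reg = 0xE3
clock 5: out=1, reg = 0xF1
clock 6: out=1, reg = 0xF8
clock 7: out=0, reg = 0x7C
clock 8: out=0, reg = 0xBE
clock 9: out=0, reg = 0xDF

0xDF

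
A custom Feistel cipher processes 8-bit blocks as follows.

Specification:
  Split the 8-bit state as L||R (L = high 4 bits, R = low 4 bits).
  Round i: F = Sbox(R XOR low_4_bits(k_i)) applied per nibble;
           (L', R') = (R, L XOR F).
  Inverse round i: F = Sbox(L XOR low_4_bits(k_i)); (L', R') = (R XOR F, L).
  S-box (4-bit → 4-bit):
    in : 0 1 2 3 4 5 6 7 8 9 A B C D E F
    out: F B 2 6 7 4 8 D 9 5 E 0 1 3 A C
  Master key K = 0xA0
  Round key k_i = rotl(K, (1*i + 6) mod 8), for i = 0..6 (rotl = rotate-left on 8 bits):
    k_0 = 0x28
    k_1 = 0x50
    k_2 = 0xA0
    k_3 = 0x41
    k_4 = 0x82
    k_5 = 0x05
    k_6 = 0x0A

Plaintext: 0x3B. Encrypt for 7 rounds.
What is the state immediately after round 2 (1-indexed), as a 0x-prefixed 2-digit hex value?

0x5F

s_0 = plaintext = 0x3B
s_1 = Round(s_0, k_0) = 0xB5
s_2 = Round(s_1, k_1) = 0x5F
s_3 = Round(s_2, k_2) = 0xF9
s_4 = Round(s_3, k_3) = 0x96
s_5 = Round(s_4, k_4) = 0x6E
s_6 = Round(s_5, k_5) = 0xE6
s_7 = Round(s_6, k_6) = 0x6F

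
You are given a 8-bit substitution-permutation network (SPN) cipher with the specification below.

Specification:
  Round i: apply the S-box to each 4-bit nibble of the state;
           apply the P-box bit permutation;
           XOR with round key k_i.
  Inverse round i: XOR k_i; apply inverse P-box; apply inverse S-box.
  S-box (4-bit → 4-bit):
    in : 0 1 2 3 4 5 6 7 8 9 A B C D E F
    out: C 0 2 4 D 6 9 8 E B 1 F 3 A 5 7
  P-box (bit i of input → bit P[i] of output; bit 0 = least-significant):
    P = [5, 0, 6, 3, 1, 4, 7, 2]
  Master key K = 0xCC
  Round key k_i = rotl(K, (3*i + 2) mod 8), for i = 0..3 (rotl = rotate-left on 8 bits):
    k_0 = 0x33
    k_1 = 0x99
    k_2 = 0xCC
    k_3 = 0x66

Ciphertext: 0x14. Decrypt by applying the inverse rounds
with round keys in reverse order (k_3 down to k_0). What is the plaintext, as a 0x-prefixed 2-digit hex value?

0xD2

s_0 = ciphertext = 0x14
s_1 = InvRound(s_0, k_3) = 0xCE
s_2 = InvRound(s_1, k_2) = 0xA1
s_3 = InvRound(s_2, k_1) = 0x26
s_4 = InvRound(s_3, k_0) = 0xD2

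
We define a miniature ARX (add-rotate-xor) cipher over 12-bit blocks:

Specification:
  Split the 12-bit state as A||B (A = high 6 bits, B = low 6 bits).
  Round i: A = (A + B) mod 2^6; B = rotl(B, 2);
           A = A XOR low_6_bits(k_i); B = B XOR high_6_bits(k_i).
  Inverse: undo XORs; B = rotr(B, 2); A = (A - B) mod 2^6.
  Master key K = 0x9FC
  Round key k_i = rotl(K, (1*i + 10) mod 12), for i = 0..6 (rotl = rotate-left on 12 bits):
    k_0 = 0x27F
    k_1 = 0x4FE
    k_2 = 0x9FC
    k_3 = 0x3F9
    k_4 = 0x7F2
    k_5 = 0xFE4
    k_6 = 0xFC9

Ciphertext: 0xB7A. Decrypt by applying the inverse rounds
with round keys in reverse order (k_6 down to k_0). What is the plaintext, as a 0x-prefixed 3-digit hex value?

0xC98

s_0 = ciphertext = 0xB7A
s_1 = InvRound(s_0, k_6) = 0x4D1
s_2 = InvRound(s_1, k_5) = 0x32B
s_3 = InvRound(s_2, k_4) = 0xC4D
s_4 = InvRound(s_3, k_3) = 0xA20
s_5 = InvRound(s_4, k_2) = 0x8F1
s_6 = InvRound(s_5, k_1) = 0xD68
s_7 = InvRound(s_6, k_0) = 0xC98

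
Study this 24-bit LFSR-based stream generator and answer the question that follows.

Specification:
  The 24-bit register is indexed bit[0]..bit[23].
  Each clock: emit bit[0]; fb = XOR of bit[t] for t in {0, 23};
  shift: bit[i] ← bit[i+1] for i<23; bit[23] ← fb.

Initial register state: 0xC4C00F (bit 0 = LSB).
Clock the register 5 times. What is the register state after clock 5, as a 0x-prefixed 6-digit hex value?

reg_0 = 0xC4C00F
clock 1: out=1, reg = 0x626007
clock 2: out=1, reg = 0xB13003
clock 3: out=1, reg = 0x589801
clock 4: out=1, reg = 0xAC4C00
clock 5: out=0, reg = 0xD62600

0xD62600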